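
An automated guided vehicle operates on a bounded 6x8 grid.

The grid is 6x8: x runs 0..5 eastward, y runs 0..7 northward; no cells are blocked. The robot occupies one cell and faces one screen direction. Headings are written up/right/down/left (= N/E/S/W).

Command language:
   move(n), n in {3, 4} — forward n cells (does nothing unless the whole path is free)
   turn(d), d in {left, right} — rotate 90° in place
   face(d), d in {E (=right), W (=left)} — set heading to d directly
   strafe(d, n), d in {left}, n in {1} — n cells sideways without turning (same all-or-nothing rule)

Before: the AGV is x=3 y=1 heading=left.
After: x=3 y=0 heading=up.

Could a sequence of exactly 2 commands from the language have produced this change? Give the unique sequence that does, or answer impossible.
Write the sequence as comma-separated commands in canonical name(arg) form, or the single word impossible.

strafe(left, 1), turn(right)

key: position moved to (3,0) AND the heading swung to N — translation plus rotation needed
t0: x=3 y=1 heading=left
1. strafe(left, 1) → x=3 y=0 heading=left
2. turn(right) → x=3 y=0 heading=up
all 49 alternatives checked — unique.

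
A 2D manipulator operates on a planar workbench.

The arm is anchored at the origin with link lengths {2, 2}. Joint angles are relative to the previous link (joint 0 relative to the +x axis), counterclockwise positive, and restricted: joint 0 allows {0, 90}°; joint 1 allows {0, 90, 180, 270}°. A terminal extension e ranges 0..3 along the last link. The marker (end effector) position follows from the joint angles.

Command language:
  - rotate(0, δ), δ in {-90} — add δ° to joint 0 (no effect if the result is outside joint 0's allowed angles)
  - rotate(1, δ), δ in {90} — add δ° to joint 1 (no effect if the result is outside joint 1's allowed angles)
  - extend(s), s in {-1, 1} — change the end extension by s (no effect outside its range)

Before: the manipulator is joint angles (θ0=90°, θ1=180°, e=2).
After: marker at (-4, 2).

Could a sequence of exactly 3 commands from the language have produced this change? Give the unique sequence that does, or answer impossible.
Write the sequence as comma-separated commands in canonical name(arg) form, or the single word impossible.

rotate(1, 90), rotate(1, 90), rotate(1, 90)

begin: joint angles (θ0=90°, θ1=180°, e=2)
step 1 (rotate(1, 90)): joint angles (θ0=90°, θ1=270°, e=2)
step 2 (rotate(1, 90)): joint angles (θ0=90°, θ1=0°, e=2)
step 3 (rotate(1, 90)): joint angles (θ0=90°, θ1=90°, e=2)
no rival 3-sequence matches.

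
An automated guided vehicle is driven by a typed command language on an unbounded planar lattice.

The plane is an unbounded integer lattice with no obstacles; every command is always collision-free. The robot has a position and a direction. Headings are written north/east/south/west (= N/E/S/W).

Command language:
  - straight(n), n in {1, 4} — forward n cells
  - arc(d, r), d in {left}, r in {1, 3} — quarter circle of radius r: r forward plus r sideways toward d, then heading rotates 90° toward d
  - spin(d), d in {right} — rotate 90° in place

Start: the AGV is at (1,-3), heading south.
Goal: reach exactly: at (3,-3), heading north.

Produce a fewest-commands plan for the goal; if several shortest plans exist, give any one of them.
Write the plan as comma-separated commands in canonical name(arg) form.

initial: at (1,-3), heading south
[1] after arc(left, 1): at (2,-4), heading east
[2] after arc(left, 1): at (3,-3), heading north
shorter routes all fall short; 2 is best.

arc(left, 1), arc(left, 1)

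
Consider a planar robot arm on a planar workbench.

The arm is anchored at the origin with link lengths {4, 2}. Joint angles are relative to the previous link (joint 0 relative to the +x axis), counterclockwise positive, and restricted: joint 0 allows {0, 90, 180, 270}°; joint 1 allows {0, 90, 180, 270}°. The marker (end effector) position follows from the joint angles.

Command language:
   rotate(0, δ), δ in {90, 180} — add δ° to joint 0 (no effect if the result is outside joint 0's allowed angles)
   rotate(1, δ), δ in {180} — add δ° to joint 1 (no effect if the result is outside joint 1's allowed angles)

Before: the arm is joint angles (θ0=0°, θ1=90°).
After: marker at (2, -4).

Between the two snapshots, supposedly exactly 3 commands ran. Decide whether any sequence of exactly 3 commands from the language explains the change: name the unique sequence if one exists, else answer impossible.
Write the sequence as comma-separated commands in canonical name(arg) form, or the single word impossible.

rotate(0, 90), rotate(0, 90), rotate(0, 90)

t0: joint angles (θ0=0°, θ1=90°)
[1] after rotate(0, 90): joint angles (θ0=90°, θ1=90°)
[2] after rotate(0, 90): joint angles (θ0=180°, θ1=90°)
[3] after rotate(0, 90): joint angles (θ0=270°, θ1=90°)
all 27 alternatives checked — unique.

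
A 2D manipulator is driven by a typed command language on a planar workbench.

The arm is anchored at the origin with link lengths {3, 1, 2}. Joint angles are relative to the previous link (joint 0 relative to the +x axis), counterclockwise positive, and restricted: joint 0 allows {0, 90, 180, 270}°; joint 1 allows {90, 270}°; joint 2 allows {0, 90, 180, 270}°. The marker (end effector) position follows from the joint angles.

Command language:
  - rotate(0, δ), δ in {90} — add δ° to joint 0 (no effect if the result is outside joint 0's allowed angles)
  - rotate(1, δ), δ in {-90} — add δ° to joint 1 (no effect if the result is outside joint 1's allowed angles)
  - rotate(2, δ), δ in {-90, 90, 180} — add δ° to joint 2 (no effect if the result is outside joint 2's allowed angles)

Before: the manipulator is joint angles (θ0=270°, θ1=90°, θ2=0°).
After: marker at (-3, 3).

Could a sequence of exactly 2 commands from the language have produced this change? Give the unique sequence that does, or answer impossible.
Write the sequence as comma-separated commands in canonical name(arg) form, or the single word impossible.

rotate(0, 90), rotate(0, 90)

t0: joint angles (θ0=270°, θ1=90°, θ2=0°)
[1] after rotate(0, 90): joint angles (θ0=0°, θ1=90°, θ2=0°)
[2] after rotate(0, 90): joint angles (θ0=90°, θ1=90°, θ2=0°)
uniquely the one of 25 2-step routes that fits.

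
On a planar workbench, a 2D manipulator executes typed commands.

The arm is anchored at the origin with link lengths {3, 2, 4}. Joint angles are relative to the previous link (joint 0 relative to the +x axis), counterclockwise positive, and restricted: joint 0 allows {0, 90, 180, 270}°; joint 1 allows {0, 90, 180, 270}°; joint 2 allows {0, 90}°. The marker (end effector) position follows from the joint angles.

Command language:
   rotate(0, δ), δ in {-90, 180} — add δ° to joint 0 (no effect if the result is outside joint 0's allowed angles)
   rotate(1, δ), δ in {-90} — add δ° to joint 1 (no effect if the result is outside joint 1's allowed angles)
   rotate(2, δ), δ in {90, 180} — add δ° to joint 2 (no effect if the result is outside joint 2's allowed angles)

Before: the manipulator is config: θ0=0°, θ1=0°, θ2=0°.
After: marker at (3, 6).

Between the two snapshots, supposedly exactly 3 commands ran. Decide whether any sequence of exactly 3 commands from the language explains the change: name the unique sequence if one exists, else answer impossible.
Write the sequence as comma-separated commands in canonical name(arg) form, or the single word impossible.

rotate(1, -90), rotate(1, -90), rotate(1, -90)

start: config: θ0=0°, θ1=0°, θ2=0°
1. rotate(1, -90) → config: θ0=0°, θ1=270°, θ2=0°
2. rotate(1, -90) → config: θ0=0°, θ1=180°, θ2=0°
3. rotate(1, -90) → config: θ0=0°, θ1=90°, θ2=0°
no rival 3-sequence matches.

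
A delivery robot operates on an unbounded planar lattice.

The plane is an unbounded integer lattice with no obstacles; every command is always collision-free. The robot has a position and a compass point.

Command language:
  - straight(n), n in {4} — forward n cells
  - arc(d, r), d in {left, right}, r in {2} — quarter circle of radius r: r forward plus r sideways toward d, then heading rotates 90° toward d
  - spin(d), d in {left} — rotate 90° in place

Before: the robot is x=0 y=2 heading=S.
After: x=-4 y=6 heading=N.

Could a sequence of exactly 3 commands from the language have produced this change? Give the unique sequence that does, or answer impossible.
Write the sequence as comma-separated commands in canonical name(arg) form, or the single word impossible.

key: position moved to (-4,6) AND the heading swung to N — translation plus rotation needed
begin: x=0 y=2 heading=S
step 1 (arc(right, 2)): x=-2 y=0 heading=W
step 2 (arc(right, 2)): x=-4 y=2 heading=N
step 3 (straight(4)): x=-4 y=6 heading=N
uniquely the one of 64 3-step routes that fits.

arc(right, 2), arc(right, 2), straight(4)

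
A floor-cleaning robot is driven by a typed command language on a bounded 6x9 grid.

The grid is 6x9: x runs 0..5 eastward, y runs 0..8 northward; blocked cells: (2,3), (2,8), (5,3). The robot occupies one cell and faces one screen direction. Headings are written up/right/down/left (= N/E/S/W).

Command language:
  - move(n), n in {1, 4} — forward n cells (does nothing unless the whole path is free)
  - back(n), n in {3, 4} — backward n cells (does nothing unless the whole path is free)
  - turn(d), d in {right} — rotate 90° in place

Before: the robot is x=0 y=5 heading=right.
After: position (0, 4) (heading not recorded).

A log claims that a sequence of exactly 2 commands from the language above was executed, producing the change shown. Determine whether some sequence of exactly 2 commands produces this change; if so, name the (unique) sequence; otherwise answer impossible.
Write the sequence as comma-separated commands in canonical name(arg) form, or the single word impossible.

turn(right), move(1)

key: running move(1) before turn(right) would end elsewhere — order is forced
initial: x=0 y=5 heading=right
t=1 turn(right) ⇒ x=0 y=5 heading=down
t=2 move(1) ⇒ x=0 y=4 heading=down
all 25 alternatives checked — unique.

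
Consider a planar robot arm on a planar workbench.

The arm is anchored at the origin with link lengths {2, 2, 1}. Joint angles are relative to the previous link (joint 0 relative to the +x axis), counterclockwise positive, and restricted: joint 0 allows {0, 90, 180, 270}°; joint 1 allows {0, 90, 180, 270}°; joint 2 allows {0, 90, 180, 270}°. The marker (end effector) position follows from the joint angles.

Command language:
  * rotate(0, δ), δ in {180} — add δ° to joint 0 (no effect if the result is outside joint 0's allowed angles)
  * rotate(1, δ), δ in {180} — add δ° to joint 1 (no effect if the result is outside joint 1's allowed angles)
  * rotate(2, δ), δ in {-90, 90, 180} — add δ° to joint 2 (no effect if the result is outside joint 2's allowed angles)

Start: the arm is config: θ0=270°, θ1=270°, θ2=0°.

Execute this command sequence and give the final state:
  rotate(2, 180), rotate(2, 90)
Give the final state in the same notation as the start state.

from: config: θ0=270°, θ1=270°, θ2=0°
t=1 rotate(2, 180) ⇒ config: θ0=270°, θ1=270°, θ2=180°
t=2 rotate(2, 90) ⇒ config: θ0=270°, θ1=270°, θ2=270°

config: θ0=270°, θ1=270°, θ2=270°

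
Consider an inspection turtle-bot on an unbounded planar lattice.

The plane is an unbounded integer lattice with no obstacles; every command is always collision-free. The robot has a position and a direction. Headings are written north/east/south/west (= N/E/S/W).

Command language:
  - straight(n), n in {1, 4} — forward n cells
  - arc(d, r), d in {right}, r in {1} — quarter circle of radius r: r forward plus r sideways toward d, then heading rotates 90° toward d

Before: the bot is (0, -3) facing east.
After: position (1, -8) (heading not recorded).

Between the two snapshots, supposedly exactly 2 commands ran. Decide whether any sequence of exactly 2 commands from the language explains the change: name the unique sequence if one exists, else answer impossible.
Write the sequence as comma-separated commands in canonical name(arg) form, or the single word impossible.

arc(right, 1), straight(4)

key: order matters: swapping arc(right, 1) and straight(4) lands elsewhere
begin: (0, -3) facing east
1. arc(right, 1) → (1, -4) facing south
2. straight(4) → (1, -8) facing south
all 9 alternatives checked — unique.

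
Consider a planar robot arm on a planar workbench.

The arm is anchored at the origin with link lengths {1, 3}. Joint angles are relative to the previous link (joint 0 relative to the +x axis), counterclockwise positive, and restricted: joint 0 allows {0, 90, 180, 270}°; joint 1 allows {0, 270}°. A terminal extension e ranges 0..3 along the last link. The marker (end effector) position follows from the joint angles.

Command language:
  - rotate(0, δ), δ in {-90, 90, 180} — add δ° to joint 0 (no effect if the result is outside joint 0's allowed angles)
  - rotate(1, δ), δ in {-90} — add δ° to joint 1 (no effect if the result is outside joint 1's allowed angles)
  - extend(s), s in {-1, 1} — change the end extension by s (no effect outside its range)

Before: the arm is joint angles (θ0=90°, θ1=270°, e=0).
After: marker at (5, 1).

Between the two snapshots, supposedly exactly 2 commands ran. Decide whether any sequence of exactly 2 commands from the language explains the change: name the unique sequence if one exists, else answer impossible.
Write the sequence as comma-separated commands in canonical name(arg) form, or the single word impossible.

initial: joint angles (θ0=90°, θ1=270°, e=0)
1. extend(1) → joint angles (θ0=90°, θ1=270°, e=1)
2. extend(1) → joint angles (θ0=90°, θ1=270°, e=2)
uniquely the one of 36 2-step routes that fits.

extend(1), extend(1)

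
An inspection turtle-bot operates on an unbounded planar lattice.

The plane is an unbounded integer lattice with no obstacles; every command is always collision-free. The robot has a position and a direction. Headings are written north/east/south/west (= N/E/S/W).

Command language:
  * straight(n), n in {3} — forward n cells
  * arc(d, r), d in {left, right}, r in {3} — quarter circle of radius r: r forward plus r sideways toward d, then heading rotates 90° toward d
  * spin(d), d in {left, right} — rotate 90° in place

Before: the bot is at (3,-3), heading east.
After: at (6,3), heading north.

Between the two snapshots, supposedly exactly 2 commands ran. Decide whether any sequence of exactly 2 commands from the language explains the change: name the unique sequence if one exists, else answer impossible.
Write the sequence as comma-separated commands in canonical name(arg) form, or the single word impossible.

key: order matters: swapping arc(left, 3) and straight(3) lands elsewhere
begin: at (3,-3), heading east
1. arc(left, 3) → at (6,0), heading north
2. straight(3) → at (6,3), heading north
no rival 2-sequence matches.

arc(left, 3), straight(3)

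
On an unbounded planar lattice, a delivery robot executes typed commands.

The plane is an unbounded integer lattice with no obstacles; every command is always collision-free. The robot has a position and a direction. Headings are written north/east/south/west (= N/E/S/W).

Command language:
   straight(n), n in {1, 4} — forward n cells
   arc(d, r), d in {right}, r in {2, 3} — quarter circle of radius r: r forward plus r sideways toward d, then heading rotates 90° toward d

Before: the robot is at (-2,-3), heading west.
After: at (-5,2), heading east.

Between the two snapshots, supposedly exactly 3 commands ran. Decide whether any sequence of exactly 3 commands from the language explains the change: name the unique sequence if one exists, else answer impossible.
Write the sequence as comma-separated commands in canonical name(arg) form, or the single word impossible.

key: running arc(right, 3) before straight(4) would end elsewhere — order is forced
initial: at (-2,-3), heading west
[1] after straight(4): at (-6,-3), heading west
[2] after arc(right, 2): at (-8,-1), heading north
[3] after arc(right, 3): at (-5,2), heading east
uniquely the one of 64 3-step routes that fits.

straight(4), arc(right, 2), arc(right, 3)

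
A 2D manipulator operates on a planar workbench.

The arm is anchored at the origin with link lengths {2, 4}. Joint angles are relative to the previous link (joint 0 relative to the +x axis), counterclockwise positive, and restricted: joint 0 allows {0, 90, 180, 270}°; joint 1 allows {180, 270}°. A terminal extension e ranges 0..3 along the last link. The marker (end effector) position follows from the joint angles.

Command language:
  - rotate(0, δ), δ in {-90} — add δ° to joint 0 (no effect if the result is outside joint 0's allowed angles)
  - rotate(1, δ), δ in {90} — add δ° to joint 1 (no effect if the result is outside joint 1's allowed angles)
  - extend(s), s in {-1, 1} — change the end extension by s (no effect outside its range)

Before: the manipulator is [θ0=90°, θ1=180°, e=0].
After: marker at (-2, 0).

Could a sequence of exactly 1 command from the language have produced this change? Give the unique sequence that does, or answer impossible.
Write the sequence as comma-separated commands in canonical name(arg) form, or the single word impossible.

rotate(0, -90)

begin: [θ0=90°, θ1=180°, e=0]
step 1 (rotate(0, -90)): [θ0=0°, θ1=180°, e=0]
no other 1-command option fits: unique.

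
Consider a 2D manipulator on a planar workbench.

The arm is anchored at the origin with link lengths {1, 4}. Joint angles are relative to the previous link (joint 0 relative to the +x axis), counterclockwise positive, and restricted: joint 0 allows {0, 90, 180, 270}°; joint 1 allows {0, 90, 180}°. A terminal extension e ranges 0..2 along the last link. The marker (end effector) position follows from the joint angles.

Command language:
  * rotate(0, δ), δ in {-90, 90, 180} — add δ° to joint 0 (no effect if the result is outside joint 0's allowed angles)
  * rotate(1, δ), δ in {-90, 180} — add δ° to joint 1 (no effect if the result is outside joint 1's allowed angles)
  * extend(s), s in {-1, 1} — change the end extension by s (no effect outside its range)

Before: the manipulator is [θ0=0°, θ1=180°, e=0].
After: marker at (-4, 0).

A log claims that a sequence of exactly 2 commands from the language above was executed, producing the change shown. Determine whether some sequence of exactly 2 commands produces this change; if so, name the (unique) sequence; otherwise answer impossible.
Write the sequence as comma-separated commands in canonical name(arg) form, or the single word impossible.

extend(-1), extend(1)

key: running extend(1) before extend(-1) would end elsewhere — order is forced
t0: [θ0=0°, θ1=180°, e=0]
[1] after extend(-1): [θ0=0°, θ1=180°, e=0]
[2] after extend(1): [θ0=0°, θ1=180°, e=1]
no rival 2-sequence matches.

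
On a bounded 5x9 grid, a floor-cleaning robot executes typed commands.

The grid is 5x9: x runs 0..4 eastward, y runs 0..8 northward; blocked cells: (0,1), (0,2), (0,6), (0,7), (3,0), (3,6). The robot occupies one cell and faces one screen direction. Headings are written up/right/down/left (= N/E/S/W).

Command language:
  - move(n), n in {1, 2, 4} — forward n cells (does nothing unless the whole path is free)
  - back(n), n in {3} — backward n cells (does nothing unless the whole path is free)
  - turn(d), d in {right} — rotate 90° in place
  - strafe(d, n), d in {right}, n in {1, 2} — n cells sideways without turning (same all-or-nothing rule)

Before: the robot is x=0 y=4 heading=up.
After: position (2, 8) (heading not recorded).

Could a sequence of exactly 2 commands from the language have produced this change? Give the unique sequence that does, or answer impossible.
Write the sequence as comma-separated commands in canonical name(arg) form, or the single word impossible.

key: order matters: swapping strafe(right, 2) and move(4) lands elsewhere
t0: x=0 y=4 heading=up
step 1 (strafe(right, 2)): x=2 y=4 heading=up
step 2 (move(4)): x=2 y=8 heading=up
all 49 alternatives checked — unique.

strafe(right, 2), move(4)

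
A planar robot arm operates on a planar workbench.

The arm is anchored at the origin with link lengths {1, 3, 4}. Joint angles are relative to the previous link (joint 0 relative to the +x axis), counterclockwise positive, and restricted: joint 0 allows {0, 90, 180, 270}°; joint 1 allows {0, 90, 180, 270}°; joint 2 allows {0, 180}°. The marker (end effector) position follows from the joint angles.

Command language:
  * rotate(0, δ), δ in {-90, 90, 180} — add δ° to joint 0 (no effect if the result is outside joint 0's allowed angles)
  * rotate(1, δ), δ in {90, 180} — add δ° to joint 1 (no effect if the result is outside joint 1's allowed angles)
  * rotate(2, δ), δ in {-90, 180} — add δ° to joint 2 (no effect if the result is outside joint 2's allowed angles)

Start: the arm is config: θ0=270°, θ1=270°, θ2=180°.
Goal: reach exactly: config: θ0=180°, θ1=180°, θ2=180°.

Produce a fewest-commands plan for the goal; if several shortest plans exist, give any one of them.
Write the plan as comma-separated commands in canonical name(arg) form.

begin: config: θ0=270°, θ1=270°, θ2=180°
[1] after rotate(1, 90): config: θ0=270°, θ1=0°, θ2=180°
[2] after rotate(0, -90): config: θ0=180°, θ1=0°, θ2=180°
[3] after rotate(1, 180): config: θ0=180°, θ1=180°, θ2=180°
minimal: 3 command(s), checked below 3.

rotate(1, 90), rotate(0, -90), rotate(1, 180)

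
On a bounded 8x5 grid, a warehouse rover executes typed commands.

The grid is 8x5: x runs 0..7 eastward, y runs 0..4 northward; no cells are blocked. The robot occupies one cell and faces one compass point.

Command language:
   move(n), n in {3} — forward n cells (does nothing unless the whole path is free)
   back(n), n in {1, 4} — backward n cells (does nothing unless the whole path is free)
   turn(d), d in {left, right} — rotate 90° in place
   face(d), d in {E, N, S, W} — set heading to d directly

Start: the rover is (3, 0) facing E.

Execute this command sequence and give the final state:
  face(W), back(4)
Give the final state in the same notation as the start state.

t0: (3, 0) facing E
1. face(W) → (3, 0) facing W
2. back(4) → (7, 0) facing W

(7, 0) facing W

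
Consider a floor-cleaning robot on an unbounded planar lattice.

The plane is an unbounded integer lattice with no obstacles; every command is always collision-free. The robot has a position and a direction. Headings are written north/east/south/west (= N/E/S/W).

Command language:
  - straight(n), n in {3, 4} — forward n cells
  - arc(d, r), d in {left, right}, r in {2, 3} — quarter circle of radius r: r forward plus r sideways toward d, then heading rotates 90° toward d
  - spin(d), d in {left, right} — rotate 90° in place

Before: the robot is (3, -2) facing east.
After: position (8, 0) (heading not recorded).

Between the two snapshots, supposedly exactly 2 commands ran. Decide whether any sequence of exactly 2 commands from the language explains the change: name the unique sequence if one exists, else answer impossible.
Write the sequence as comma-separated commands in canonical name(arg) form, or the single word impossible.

key: running arc(left, 2) before straight(3) would end elsewhere — order is forced
from: (3, -2) facing east
[1] after straight(3): (6, -2) facing east
[2] after arc(left, 2): (8, 0) facing north
all 64 alternatives checked — unique.

straight(3), arc(left, 2)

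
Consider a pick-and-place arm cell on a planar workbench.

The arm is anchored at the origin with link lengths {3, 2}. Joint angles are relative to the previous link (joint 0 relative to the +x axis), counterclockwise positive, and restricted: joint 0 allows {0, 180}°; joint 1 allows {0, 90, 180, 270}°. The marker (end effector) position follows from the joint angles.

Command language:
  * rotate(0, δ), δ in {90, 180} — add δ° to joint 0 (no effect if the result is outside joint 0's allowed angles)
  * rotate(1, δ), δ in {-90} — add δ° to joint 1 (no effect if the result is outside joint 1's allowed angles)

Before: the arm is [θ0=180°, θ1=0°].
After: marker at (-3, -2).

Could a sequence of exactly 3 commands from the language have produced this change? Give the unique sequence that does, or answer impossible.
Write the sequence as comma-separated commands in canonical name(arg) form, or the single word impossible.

rotate(1, -90), rotate(1, -90), rotate(1, -90)

start: [θ0=180°, θ1=0°]
t=1 rotate(1, -90) ⇒ [θ0=180°, θ1=270°]
t=2 rotate(1, -90) ⇒ [θ0=180°, θ1=180°]
t=3 rotate(1, -90) ⇒ [θ0=180°, θ1=90°]
uniquely the one of 27 3-step routes that fits.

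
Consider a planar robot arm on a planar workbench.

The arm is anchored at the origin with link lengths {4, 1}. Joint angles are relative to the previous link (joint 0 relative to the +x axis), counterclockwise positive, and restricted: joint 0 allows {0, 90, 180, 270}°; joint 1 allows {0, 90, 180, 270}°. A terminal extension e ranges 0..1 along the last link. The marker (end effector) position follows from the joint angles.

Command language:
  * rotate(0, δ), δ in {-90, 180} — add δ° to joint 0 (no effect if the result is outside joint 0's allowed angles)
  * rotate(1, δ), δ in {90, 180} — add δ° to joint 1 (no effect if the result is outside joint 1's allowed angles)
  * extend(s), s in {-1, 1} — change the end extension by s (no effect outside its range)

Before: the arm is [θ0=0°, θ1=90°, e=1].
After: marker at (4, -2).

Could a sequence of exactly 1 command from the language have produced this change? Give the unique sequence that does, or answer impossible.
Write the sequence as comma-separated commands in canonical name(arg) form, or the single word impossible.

initial: [θ0=0°, θ1=90°, e=1]
step 1 (rotate(1, 180)): [θ0=0°, θ1=270°, e=1]
uniquely the one of 6 1-step routes that fits.

rotate(1, 180)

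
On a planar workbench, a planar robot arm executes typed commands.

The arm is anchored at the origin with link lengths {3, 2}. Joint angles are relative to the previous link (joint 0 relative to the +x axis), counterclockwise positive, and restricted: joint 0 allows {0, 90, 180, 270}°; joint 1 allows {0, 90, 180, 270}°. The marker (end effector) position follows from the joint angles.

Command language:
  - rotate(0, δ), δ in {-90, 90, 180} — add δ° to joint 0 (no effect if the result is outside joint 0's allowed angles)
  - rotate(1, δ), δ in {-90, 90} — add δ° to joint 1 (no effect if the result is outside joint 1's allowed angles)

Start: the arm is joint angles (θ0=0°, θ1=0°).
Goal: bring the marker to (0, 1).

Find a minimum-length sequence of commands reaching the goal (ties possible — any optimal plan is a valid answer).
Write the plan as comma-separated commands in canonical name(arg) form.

initial: joint angles (θ0=0°, θ1=0°)
1. rotate(1, 90) → joint angles (θ0=0°, θ1=90°)
2. rotate(1, 90) → joint angles (θ0=0°, θ1=180°)
3. rotate(0, 90) → joint angles (θ0=90°, θ1=180°)
shorter routes all fall short; 3 is best.

rotate(1, 90), rotate(1, 90), rotate(0, 90)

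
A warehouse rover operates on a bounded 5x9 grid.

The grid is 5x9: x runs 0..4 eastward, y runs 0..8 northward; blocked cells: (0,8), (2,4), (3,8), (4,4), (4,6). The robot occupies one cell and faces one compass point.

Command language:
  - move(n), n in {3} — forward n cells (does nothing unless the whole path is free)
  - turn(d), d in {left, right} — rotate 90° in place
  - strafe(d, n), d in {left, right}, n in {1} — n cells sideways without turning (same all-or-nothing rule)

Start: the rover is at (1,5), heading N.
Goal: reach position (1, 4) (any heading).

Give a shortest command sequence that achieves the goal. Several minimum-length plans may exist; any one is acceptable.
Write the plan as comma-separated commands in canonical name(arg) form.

turn(left), strafe(left, 1)

start: at (1,5), heading N
1. turn(left) → at (1,5), heading W
2. strafe(left, 1) → at (1,4), heading W
no 1-step plan works, so 2 is optimal.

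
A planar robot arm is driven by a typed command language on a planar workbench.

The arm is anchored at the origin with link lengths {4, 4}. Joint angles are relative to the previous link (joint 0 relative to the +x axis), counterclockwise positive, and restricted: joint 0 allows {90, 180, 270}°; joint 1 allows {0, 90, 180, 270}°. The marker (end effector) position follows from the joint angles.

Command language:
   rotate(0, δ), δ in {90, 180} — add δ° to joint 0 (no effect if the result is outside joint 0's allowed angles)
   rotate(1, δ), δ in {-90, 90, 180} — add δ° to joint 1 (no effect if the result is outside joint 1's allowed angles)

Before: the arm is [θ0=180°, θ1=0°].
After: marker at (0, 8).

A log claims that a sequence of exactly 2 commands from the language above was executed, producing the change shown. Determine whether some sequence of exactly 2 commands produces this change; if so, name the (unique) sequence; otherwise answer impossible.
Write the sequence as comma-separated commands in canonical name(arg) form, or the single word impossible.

rotate(0, 90), rotate(0, 180)

key: order matters: swapping rotate(0, 90) and rotate(0, 180) lands elsewhere
begin: [θ0=180°, θ1=0°]
step 1 (rotate(0, 90)): [θ0=270°, θ1=0°]
step 2 (rotate(0, 180)): [θ0=90°, θ1=0°]
uniquely the one of 25 2-step routes that fits.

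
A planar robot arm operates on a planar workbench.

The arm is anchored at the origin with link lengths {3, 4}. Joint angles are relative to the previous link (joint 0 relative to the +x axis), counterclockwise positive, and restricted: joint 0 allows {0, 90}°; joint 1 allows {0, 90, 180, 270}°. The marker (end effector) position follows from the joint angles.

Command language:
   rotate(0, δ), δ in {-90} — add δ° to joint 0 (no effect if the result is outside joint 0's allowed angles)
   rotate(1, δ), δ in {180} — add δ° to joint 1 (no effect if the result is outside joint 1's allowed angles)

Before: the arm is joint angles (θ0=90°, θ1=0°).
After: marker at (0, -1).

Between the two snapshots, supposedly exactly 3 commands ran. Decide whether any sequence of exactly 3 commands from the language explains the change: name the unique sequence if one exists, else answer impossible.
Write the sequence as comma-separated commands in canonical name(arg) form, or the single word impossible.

rotate(1, 180), rotate(1, 180), rotate(1, 180)

initial: joint angles (θ0=90°, θ1=0°)
1. rotate(1, 180) → joint angles (θ0=90°, θ1=180°)
2. rotate(1, 180) → joint angles (θ0=90°, θ1=0°)
3. rotate(1, 180) → joint angles (θ0=90°, θ1=180°)
all 8 alternatives checked — unique.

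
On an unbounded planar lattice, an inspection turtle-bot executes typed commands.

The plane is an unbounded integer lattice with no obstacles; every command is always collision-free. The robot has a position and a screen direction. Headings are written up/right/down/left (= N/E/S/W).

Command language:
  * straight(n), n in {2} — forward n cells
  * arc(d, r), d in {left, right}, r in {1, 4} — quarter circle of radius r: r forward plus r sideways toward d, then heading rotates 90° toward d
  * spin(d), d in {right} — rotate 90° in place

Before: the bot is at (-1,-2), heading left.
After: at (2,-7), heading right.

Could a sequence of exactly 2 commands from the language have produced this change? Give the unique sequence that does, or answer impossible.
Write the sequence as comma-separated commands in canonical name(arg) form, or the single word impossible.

arc(left, 1), arc(left, 4)

key: order matters: swapping arc(left, 1) and arc(left, 4) lands elsewhere
t0: at (-1,-2), heading left
1. arc(left, 1) → at (-2,-3), heading down
2. arc(left, 4) → at (2,-7), heading right
all 36 alternatives checked — unique.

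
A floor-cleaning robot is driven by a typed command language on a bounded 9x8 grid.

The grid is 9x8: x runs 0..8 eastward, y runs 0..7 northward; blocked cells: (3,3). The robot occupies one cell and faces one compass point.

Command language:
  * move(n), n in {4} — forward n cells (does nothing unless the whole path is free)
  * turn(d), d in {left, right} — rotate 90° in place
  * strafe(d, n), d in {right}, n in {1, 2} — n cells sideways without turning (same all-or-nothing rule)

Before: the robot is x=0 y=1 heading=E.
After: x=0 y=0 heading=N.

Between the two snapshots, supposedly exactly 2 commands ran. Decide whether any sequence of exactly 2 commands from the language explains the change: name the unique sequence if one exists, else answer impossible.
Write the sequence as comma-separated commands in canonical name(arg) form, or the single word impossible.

key: running turn(left) before strafe(right, 1) would end elsewhere — order is forced
start: x=0 y=1 heading=E
t=1 strafe(right, 1) ⇒ x=0 y=0 heading=E
t=2 turn(left) ⇒ x=0 y=0 heading=N
all 25 alternatives checked — unique.

strafe(right, 1), turn(left)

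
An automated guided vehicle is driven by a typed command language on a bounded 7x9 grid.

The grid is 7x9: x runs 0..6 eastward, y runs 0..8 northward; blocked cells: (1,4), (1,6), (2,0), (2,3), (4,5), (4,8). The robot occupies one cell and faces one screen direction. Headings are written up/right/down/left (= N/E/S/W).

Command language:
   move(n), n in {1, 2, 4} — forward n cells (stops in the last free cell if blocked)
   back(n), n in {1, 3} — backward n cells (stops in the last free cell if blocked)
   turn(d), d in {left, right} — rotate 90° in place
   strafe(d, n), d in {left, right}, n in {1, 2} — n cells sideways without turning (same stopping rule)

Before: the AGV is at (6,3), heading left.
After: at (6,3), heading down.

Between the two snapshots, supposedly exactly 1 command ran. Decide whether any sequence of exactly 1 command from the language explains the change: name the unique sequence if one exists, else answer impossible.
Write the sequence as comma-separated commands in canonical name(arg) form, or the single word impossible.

key: parked at (6,3) the whole time — nothing moves the robot
from: at (6,3), heading left
1. turn(left) → at (6,3), heading down
all 11 alternatives checked — unique.

turn(left)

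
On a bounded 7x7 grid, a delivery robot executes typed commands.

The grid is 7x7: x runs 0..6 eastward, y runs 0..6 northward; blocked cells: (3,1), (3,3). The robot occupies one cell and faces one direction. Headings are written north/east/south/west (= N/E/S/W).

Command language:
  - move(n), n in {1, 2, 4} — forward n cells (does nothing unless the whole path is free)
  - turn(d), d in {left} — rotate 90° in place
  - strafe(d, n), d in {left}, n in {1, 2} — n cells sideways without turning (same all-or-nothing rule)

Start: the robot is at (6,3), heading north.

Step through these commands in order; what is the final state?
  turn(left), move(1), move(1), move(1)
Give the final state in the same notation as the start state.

at (4,3), heading west

t0: at (6,3), heading north
t=1 turn(left) ⇒ at (6,3), heading west
t=2 move(1) ⇒ at (5,3), heading west
t=3 move(1) ⇒ at (4,3), heading west
t=4 move(1) ⇒ at (4,3), heading west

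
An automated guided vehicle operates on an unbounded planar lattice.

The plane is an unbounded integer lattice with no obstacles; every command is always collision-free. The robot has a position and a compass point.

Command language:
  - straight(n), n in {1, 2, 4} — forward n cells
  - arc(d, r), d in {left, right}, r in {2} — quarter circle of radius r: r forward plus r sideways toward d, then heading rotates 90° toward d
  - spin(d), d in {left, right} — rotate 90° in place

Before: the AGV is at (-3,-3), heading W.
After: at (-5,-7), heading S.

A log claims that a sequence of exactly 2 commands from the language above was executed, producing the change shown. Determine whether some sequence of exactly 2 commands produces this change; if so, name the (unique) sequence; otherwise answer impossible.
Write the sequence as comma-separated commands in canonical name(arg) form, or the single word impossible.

arc(left, 2), straight(2)

key: order matters: swapping arc(left, 2) and straight(2) lands elsewhere
start: at (-3,-3), heading W
step 1 (arc(left, 2)): at (-5,-5), heading S
step 2 (straight(2)): at (-5,-7), heading S
no rival 2-sequence matches.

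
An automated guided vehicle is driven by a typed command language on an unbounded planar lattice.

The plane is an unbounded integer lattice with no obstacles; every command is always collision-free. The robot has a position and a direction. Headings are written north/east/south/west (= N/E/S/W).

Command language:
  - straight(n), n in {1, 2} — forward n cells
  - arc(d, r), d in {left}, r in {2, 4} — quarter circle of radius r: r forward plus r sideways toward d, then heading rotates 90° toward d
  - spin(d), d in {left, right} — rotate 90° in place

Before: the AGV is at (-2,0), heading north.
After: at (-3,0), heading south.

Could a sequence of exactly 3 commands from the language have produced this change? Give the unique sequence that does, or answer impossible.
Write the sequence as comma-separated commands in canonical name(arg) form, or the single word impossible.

key: position moved to (-3,0) AND the heading swung to S — translation plus rotation needed
initial: at (-2,0), heading north
1. spin(left) → at (-2,0), heading west
2. straight(1) → at (-3,0), heading west
3. spin(left) → at (-3,0), heading south
uniquely the one of 216 3-step routes that fits.

spin(left), straight(1), spin(left)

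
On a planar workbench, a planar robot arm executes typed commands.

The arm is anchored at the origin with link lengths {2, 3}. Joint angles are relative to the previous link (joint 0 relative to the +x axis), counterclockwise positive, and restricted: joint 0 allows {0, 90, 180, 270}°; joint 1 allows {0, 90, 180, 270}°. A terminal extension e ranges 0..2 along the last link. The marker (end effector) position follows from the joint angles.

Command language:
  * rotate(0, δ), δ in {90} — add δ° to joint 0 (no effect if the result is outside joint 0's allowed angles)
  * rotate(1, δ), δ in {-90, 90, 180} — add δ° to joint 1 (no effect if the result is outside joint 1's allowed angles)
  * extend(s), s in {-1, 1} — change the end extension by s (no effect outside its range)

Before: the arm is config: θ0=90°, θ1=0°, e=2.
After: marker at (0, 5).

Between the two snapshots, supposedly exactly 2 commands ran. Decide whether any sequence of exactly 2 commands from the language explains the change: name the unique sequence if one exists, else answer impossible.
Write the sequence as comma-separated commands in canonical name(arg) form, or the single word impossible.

begin: config: θ0=90°, θ1=0°, e=2
[1] after extend(-1): config: θ0=90°, θ1=0°, e=1
[2] after extend(-1): config: θ0=90°, θ1=0°, e=0
uniquely the one of 36 2-step routes that fits.

extend(-1), extend(-1)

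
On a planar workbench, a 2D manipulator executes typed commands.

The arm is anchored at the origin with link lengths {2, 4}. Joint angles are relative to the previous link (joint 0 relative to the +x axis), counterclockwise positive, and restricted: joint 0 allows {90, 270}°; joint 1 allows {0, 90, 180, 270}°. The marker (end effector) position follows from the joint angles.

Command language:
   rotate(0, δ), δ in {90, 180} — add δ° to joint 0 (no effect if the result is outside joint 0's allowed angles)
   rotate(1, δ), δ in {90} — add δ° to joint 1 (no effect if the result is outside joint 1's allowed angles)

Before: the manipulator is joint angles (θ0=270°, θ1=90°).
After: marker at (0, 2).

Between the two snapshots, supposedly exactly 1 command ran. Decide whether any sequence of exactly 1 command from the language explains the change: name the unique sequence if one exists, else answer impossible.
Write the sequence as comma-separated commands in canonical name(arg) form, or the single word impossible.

initial: joint angles (θ0=270°, θ1=90°)
step 1 (rotate(1, 90)): joint angles (θ0=270°, θ1=180°)
all 3 alternatives checked — unique.

rotate(1, 90)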